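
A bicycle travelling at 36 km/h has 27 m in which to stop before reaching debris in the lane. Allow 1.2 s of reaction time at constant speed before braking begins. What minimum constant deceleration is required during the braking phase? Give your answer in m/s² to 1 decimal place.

Required deceleration ≈ 3.3 m/s²

36 km/h ÷ 3.6 = 10.0000 m/s.
Distance covered during reaction = 10.0000 × 1.2 = 12.000 m.
Distance available for braking: 27 − 12.000 = 15.000 m.
v² = 2a·d ⇒ a = v²/(2d) = 10.0000² / (2 × 15.000) = 100.000 / 30.000 = 3.3333 m/s².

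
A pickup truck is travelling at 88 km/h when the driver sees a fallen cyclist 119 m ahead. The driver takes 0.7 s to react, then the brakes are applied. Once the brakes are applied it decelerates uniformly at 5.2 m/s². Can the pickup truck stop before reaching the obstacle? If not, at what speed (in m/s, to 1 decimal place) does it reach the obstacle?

Yes — it stops about 44.4 m short of the obstacle, so it never reaches it

88 km/h ÷ 3.6 = 24.4444 m/s.
Reaction distance = 24.4444 × 0.7 = 17.111 m.
Braking distance = v²/(2a) = 597.529 / 10.400 = 57.455 m.
Total stopping distance = 17.111 + 57.455 = 74.566 m, vs 119 m available — it stops with 119 − 74.566 = 44.434 m to spare.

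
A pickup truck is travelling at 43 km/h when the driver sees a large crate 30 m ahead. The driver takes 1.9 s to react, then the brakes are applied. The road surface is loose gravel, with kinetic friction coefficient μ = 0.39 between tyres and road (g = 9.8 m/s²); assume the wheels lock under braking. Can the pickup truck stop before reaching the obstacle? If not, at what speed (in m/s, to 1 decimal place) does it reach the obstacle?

No — it strikes the obstacle at 9.3 m/s

43 km/h ÷ 3.6 = 11.9444 m/s.
a = μg = 0.39 × 9.8 = 3.822 m/s².
Reaction distance = 11.9444 × 1.9 = 22.694 m.
Braking distance needed to stop: v²/(2a) = 142.669 / 7.644 = 18.664 m, so total needed = 22.694 + 18.664 = 41.358 m > 30 m — it cannot stop.
Distance remaining when braking begins: 30 − 22.694 = 7.306 m.
v² = v₀² − 2a·d = 142.669 − 2 × 3.822 × 7.306 = 86.822 m²/s².
v = √86.822 = 9.318 m/s.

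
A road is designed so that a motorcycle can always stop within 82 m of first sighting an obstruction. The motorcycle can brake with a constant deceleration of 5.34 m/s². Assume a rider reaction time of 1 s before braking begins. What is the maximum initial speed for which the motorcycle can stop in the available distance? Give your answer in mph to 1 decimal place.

Maximum speed ≈ 55.3 mph

Stopping distance: v·t_r + v²/(2a) = 82 with t_r = 1 s and a = 5.340 m/s².
So v² + 10.680 v − 875.76 = 0.
Positive root: v = −a·t_r + √((a·t_r)² + 2a·d) = −5.340 + √(28.516 + 875.76) = 24.7312 m/s.
24.7312 m/s ÷ 0.44704 = 55.322 mph.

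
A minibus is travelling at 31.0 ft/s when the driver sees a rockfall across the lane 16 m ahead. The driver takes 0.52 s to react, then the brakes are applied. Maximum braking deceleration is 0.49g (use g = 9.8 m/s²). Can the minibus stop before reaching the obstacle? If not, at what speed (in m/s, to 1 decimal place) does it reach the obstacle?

Yes — it stops about 1.8 m short of the obstacle, so it never reaches it

31 ft/s × 0.3048 = 9.4488 m/s.
a = 0.49 × 9.8 = 4.802 m/s².
Reaction distance = 9.4488 × 0.52 = 4.913 m.
Braking distance = v²/(2a) = 89.280 / 9.604 = 9.296 m.
Total stopping distance = 4.913 + 9.296 = 14.209 m, vs 16 m available — it stops with 16 − 14.209 = 1.791 m to spare.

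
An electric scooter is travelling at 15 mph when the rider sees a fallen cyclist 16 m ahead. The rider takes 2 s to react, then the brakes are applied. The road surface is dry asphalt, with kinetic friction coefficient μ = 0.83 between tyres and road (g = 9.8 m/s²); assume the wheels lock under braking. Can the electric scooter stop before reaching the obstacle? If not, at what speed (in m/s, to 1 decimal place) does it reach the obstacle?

15 mph × 0.44704 = 6.7056 m/s.
a = μg = 0.83 × 9.8 = 8.134 m/s².
Reaction distance = 6.7056 × 2 = 13.411 m.
Braking distance needed to stop: v²/(2a) = 44.965 / 16.268 = 2.764 m, so total needed = 13.411 + 2.764 = 16.175 m > 16 m — it cannot stop.
Distance remaining when braking begins: 16 − 13.411 = 2.589 m.
v² = v₀² − 2a·d = 44.965 − 2 × 8.134 × 2.589 = 2.847 m²/s².
v = √2.847 = 1.687 m/s.

No — it strikes the obstacle at 1.7 m/s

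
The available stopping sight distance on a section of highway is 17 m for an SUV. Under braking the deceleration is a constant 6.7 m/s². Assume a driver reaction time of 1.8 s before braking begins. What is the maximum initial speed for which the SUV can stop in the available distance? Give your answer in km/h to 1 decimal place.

Maximum speed ≈ 26.1 km/h

Stopping distance: v·t_r + v²/(2a) = 17 with t_r = 1.8 s and a = 6.700 m/s².
So v² + 24.120 v − 227.80 = 0.
Positive root: v = −a·t_r + √((a·t_r)² + 2a·d) = −12.060 + √(145.444 + 227.80) = 7.2595 m/s.
7.2595 m/s × 3.6 = 26.134 km/h.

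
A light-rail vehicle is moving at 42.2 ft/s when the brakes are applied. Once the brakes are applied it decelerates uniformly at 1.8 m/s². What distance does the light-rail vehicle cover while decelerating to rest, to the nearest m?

Braking distance ≈ 46 m

42.2 ft/s × 0.3048 = 12.8626 m/s.
Braking distance = v²/(2a) = 12.8626² / (2 × 1.800) = 165.446 / 3.600 = 45.957 m.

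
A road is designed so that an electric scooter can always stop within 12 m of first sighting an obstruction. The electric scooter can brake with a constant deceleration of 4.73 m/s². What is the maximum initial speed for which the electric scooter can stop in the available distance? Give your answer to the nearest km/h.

v²/(2a) = d ⇒ v = √(2 × 4.730 × 12) = √113.52 = 10.6546 m/s.
10.6546 m/s × 3.6 = 38.357 km/h.

Maximum speed ≈ 38 km/h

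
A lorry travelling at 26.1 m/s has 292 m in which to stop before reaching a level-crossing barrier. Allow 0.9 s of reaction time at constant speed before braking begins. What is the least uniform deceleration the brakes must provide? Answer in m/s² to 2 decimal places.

Distance covered during reaction = 26.1000 × 0.9 = 23.490 m.
Distance available for braking: 292 − 23.490 = 268.510 m.
v² = 2a·d ⇒ a = v²/(2d) = 26.1000² / (2 × 268.510) = 681.210 / 537.020 = 1.2685 m/s².

Required deceleration ≈ 1.27 m/s²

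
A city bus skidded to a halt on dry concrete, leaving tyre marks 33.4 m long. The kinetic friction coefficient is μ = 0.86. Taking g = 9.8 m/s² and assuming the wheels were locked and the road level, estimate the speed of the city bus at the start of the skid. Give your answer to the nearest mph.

Initial speed ≈ 53 mph

Deceleration a = μg = 0.86 × 9.8 = 8.428 m/s².
v = √(2a·d) = √(2 × 8.428 × 33.4) = √562.990 = 23.7274 m/s.
= 23.7274 ÷ 0.44704 = 53.077 mph.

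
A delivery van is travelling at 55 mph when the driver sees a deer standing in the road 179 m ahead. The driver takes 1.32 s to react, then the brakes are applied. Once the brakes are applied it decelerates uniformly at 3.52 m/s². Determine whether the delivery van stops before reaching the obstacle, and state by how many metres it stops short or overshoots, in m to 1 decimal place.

55 mph × 0.44704 = 24.5872 m/s.
Reaction distance = 24.5872 × 1.32 = 32.455 m.
Braking distance = v²/(2a) = 604.530 / 7.040 = 85.871 m.
Total stopping distance = 32.455 + 85.871 = 118.326 m, vs 179 m available — it stops with 179 − 118.326 = 60.674 m to spare.

Yes — it stops 60.7 m short of the obstacle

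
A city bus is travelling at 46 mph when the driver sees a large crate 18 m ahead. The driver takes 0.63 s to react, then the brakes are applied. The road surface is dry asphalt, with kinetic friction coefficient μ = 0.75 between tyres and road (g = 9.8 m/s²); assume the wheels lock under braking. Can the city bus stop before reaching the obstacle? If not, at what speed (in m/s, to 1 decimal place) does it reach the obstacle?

46 mph × 0.44704 = 20.5638 m/s.
a = μg = 0.75 × 9.8 = 7.350 m/s².
Reaction distance = 20.5638 × 0.63 = 12.955 m.
Braking distance needed to stop: v²/(2a) = 422.870 / 14.700 = 28.767 m, so total needed = 12.955 + 28.767 = 41.722 m > 18 m — it cannot stop.
Distance remaining when braking begins: 18 − 12.955 = 5.045 m.
v² = v₀² − 2a·d = 422.870 − 2 × 7.350 × 5.045 = 348.709 m²/s².
v = √348.709 = 18.674 m/s.

No — it strikes the obstacle at 18.7 m/s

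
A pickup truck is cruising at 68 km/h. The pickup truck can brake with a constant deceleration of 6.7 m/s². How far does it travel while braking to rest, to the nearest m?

Braking distance ≈ 27 m

68 km/h ÷ 3.6 = 18.8889 m/s.
Braking distance = v²/(2a) = 18.8889² / (2 × 6.700) = 356.791 / 13.400 = 26.626 m.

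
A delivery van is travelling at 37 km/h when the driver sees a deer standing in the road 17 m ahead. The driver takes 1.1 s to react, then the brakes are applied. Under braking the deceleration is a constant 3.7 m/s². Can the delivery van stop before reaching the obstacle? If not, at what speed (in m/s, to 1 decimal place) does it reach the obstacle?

37 km/h ÷ 3.6 = 10.2778 m/s.
Reaction distance = 10.2778 × 1.1 = 11.306 m.
Braking distance needed to stop: v²/(2a) = 105.633 / 7.400 = 14.275 m, so total needed = 11.306 + 14.275 = 25.581 m > 17 m — it cannot stop.
Distance remaining when braking begins: 17 − 11.306 = 5.694 m.
v² = v₀² − 2a·d = 105.633 − 2 × 3.700 × 5.694 = 63.497 m²/s².
v = √63.497 = 7.969 m/s.

No — it strikes the obstacle at 8.0 m/s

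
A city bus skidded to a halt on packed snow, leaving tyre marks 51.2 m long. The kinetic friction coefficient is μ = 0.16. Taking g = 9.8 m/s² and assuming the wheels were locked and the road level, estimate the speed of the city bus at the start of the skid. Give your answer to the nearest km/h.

Initial speed ≈ 46 km/h

Deceleration a = μg = 0.16 × 9.8 = 1.568 m/s².
v = √(2a·d) = √(2 × 1.568 × 51.2) = √160.563 = 12.6713 m/s.
= 12.6713 × 3.6 = 45.617 km/h.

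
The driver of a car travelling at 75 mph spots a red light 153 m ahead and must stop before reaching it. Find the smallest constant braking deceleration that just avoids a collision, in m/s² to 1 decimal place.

75 mph × 0.44704 = 33.5280 m/s.
v² = 2a·d ⇒ a = v²/(2d) = 33.5280² / (2 × 153.000) = 1124.127 / 306.000 = 3.6736 m/s².

Required deceleration ≈ 3.7 m/s²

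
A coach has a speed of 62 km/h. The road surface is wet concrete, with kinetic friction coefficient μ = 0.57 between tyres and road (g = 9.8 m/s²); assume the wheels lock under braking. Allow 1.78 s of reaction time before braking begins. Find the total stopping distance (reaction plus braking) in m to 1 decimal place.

Total stopping distance ≈ 57.2 m

62 km/h ÷ 3.6 = 17.2222 m/s.
a = μg = 0.57 × 9.8 = 5.586 m/s².
Reaction distance = v·t_r = 17.2222 × 1.78 = 30.656 m.
Braking distance = v²/(2a) = 17.2222² / (2 × 5.586) = 296.604 / 11.172 = 26.549 m.
Total = 30.656 + 26.549 = 57.205 m.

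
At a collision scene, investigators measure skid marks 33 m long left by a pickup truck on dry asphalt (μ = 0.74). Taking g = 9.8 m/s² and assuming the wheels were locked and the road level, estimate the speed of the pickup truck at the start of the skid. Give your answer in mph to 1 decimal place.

Initial speed ≈ 48.9 mph

Deceleration a = μg = 0.74 × 9.8 = 7.252 m/s².
v = √(2a·d) = √(2 × 7.252 × 33) = √478.632 = 21.8777 m/s.
= 21.8777 ÷ 0.44704 = 48.939 mph.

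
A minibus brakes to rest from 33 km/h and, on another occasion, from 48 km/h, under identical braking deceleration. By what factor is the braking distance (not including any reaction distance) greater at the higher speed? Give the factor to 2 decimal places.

Braking distance d = v²/(2a), so with a fixed, d ∝ v².
Factor = (48/33)² = 1.4545² = 2.1156.

Factor ≈ 2.12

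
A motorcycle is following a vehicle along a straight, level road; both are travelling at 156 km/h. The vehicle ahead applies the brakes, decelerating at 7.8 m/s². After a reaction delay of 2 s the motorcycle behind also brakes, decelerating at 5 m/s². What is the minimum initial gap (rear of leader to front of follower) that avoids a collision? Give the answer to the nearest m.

Minimum gap ≈ 154 m

156 km/h ÷ 3.6 = 43.3333 m/s.
Leader travels v²/(2a_L) = 1877.775 / 15.600 = 120.370 m before stopping.
Follower covers v·t_r = 43.3333 × 2 = 86.667 m while reacting, then v²/(2a_F) = 1877.775 / 10.000 = 187.778 m while braking, for a total of 86.667 + 187.778 = 274.445 m.
Since a_F ≤ a_L and the follower starts braking later, the follower is never slower than the leader, so the closest approach is when both have stopped.
Minimum gap = 274.445 − 120.370 = 154.075 m.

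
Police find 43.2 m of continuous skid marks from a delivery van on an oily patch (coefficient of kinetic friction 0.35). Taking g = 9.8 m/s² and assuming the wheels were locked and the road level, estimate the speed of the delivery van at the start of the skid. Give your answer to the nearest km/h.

Initial speed ≈ 62 km/h

Deceleration a = μg = 0.35 × 9.8 = 3.430 m/s².
v = √(2a·d) = √(2 × 3.430 × 43.2) = √296.352 = 17.2149 m/s.
= 17.2149 × 3.6 = 61.974 km/h.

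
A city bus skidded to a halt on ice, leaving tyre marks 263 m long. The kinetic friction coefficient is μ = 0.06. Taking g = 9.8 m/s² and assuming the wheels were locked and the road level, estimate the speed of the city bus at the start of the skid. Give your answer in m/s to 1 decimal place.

Initial speed ≈ 17.6 m/s

Deceleration a = μg = 0.06 × 9.8 = 0.588 m/s².
v = √(2a·d) = √(2 × 0.588 × 263) = √309.288 = 17.5866 m/s.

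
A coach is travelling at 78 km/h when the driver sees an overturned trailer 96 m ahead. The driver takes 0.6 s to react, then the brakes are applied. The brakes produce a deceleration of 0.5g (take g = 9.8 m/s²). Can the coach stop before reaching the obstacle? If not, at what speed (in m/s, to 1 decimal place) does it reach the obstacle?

Yes — it stops about 35.1 m short of the obstacle, so it never reaches it

78 km/h ÷ 3.6 = 21.6667 m/s.
a = 0.5 × 9.8 = 4.900 m/s².
Reaction distance = 21.6667 × 0.6 = 13.000 m.
Braking distance = v²/(2a) = 469.446 / 9.800 = 47.903 m.
Total stopping distance = 13.000 + 47.903 = 60.903 m, vs 96 m available — it stops with 96 − 60.903 = 35.097 m to spare.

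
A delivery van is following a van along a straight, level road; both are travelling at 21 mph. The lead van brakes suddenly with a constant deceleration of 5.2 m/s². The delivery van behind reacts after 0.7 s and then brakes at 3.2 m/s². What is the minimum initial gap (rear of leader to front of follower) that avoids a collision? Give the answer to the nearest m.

Minimum gap ≈ 12 m

21 mph × 0.44704 = 9.3878 m/s.
Leader travels v²/(2a_L) = 88.131 / 10.400 = 8.474 m before stopping.
Follower covers v·t_r = 9.3878 × 0.7 = 6.571 m while reacting, then v²/(2a_F) = 88.131 / 6.400 = 13.770 m while braking, for a total of 6.571 + 13.770 = 20.341 m.
Since a_F ≤ a_L and the follower starts braking later, the follower is never slower than the leader, so the closest approach is when both have stopped.
Minimum gap = 20.341 − 8.474 = 11.867 m.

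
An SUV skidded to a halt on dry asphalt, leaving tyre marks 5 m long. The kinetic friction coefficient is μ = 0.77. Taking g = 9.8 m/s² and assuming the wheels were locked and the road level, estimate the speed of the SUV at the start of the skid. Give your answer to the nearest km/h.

Initial speed ≈ 31 km/h

Deceleration a = μg = 0.77 × 9.8 = 7.546 m/s².
v = √(2a·d) = √(2 × 7.546 × 5) = √75.460 = 8.6868 m/s.
= 8.6868 × 3.6 = 31.272 km/h.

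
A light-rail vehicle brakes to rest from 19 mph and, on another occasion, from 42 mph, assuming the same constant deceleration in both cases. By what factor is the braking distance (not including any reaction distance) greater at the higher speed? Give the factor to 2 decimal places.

Braking distance d = v²/(2a), so with a fixed, d ∝ v².
Factor = (42/19)² = 2.2105² = 4.8863.

Factor ≈ 4.89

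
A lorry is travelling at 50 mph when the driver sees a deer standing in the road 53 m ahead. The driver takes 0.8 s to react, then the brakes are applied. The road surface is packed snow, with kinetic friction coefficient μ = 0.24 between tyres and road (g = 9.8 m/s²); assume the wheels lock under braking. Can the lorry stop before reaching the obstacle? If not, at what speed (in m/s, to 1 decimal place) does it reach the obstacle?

No — it strikes the obstacle at 18.3 m/s

50 mph × 0.44704 = 22.3520 m/s.
a = μg = 0.24 × 9.8 = 2.352 m/s².
Reaction distance = 22.3520 × 0.8 = 17.882 m.
Braking distance needed to stop: v²/(2a) = 499.612 / 4.704 = 106.210 m, so total needed = 17.882 + 106.210 = 124.092 m > 53 m — it cannot stop.
Distance remaining when braking begins: 53 − 17.882 = 35.118 m.
v² = v₀² − 2a·d = 499.612 − 2 × 2.352 × 35.118 = 334.417 m²/s².
v = √334.417 = 18.287 m/s.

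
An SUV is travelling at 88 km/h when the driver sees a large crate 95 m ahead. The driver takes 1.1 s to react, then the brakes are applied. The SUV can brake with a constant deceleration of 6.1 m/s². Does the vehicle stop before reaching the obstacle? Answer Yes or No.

Yes

88 km/h ÷ 3.6 = 24.4444 m/s.
Reaction distance = 24.4444 × 1.1 = 26.889 m.
Braking distance = v²/(2a) = 597.529 / 12.200 = 48.978 m.
Total stopping distance = 26.889 + 48.978 = 75.867 m, vs 95 m available — it stops with 95 − 75.867 = 19.133 m to spare.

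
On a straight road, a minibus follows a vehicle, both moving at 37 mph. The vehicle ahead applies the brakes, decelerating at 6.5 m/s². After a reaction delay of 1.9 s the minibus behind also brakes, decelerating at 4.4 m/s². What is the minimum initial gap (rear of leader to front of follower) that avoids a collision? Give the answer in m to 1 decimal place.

Minimum gap ≈ 41.5 m

37 mph × 0.44704 = 16.5405 m/s.
Leader travels v²/(2a_L) = 273.588 / 13.000 = 21.045 m before stopping.
Follower covers v·t_r = 16.5405 × 1.9 = 31.427 m while reacting, then v²/(2a_F) = 273.588 / 8.800 = 31.090 m while braking, for a total of 31.427 + 31.090 = 62.517 m.
Since a_F ≤ a_L and the follower starts braking later, the follower is never slower than the leader, so the closest approach is when both have stopped.
Minimum gap = 62.517 − 21.045 = 41.472 m.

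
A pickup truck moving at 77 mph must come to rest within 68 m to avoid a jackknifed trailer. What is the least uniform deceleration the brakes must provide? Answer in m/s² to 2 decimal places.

77 mph × 0.44704 = 34.4221 m/s.
v² = 2a·d ⇒ a = v²/(2d) = 34.4221² / (2 × 68.000) = 1184.881 / 136.000 = 8.7124 m/s².

Required deceleration ≈ 8.71 m/s²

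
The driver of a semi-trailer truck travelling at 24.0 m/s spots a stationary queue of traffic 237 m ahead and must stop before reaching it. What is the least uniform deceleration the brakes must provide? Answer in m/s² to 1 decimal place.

v² = 2a·d ⇒ a = v²/(2d) = 24.0000² / (2 × 237.000) = 576.000 / 474.000 = 1.2152 m/s².

Required deceleration ≈ 1.2 m/s²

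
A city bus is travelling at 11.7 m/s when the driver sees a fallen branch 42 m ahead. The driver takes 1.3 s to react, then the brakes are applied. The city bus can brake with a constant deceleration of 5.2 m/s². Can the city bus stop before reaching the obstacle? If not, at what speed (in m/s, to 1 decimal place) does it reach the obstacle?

Reaction distance = 11.7000 × 1.3 = 15.210 m.
Braking distance = v²/(2a) = 136.890 / 10.400 = 13.162 m.
Total stopping distance = 15.210 + 13.162 = 28.372 m, vs 42 m available — it stops with 42 − 28.372 = 13.628 m to spare.

Yes — it stops about 13.6 m short of the obstacle, so it never reaches it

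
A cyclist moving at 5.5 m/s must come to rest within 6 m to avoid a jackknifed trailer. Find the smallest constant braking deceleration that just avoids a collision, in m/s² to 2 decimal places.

v² = 2a·d ⇒ a = v²/(2d) = 5.5000² / (2 × 6.000) = 30.250 / 12.000 = 2.5208 m/s².

Required deceleration ≈ 2.52 m/s²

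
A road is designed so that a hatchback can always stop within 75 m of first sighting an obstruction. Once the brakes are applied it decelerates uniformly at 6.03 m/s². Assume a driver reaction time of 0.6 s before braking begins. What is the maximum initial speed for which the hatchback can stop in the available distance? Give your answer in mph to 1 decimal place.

Maximum speed ≈ 59.7 mph

Stopping distance: v·t_r + v²/(2a) = 75 with t_r = 0.6 s and a = 6.030 m/s².
So v² + 7.236 v − 904.50 = 0.
Positive root: v = −a·t_r + √((a·t_r)² + 2a·d) = −3.618 + √(13.090 + 904.50) = 26.6737 m/s.
26.6737 m/s ÷ 0.44704 = 59.667 mph.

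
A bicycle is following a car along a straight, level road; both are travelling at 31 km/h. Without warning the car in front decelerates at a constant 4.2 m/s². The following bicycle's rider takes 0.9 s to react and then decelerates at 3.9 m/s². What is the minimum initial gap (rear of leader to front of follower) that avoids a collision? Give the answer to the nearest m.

31 km/h ÷ 3.6 = 8.6111 m/s.
Leader travels v²/(2a_L) = 74.151 / 8.400 = 8.827 m before stopping.
Follower covers v·t_r = 8.6111 × 0.9 = 7.750 m while reacting, then v²/(2a_F) = 74.151 / 7.800 = 9.507 m while braking, for a total of 7.750 + 9.507 = 17.257 m.
Since a_F ≤ a_L and the follower starts braking later, the follower is never slower than the leader, so the closest approach is when both have stopped.
Minimum gap = 17.257 − 8.827 = 8.430 m.

Minimum gap ≈ 8 m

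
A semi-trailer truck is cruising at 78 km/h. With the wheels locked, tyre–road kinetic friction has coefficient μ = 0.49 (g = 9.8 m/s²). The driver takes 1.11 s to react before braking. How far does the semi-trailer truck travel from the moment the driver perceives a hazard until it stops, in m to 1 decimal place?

Total stopping distance ≈ 72.9 m

78 km/h ÷ 3.6 = 21.6667 m/s.
a = μg = 0.49 × 9.8 = 4.802 m/s².
Reaction distance = v·t_r = 21.6667 × 1.11 = 24.050 m.
Braking distance = v²/(2a) = 21.6667² / (2 × 4.802) = 469.446 / 9.604 = 48.880 m.
Total = 24.050 + 48.880 = 72.930 m.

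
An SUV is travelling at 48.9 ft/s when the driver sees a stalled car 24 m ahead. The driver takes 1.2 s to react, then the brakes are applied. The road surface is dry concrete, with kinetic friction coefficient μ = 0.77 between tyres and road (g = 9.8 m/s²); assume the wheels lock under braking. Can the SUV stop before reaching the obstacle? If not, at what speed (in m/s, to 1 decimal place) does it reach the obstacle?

48.9 ft/s × 0.3048 = 14.9047 m/s.
a = μg = 0.77 × 9.8 = 7.546 m/s².
Reaction distance = 14.9047 × 1.2 = 17.886 m.
Braking distance needed to stop: v²/(2a) = 222.150 / 15.092 = 14.720 m, so total needed = 17.886 + 14.720 = 32.606 m > 24 m — it cannot stop.
Distance remaining when braking begins: 24 − 17.886 = 6.114 m.
v² = v₀² − 2a·d = 222.150 − 2 × 7.546 × 6.114 = 129.878 m²/s².
v = √129.878 = 11.396 m/s.

No — it strikes the obstacle at 11.4 m/s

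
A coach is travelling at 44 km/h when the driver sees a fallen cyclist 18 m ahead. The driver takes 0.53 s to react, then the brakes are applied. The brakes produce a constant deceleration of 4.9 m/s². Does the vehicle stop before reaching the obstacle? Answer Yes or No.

44 km/h ÷ 3.6 = 12.2222 m/s.
Reaction distance = 12.2222 × 0.53 = 6.478 m.
Braking distance = v²/(2a) = 149.382 / 9.800 = 15.243 m.
Total stopping distance = 6.478 + 15.243 = 21.721 m, vs 18 m available — it cannot stop in time and overshoots by 21.721 − 18 = 3.721 m.

No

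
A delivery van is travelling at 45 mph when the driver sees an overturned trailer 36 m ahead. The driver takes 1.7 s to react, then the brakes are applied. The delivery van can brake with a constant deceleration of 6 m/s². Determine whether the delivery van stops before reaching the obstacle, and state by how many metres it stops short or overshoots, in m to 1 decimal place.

45 mph × 0.44704 = 20.1168 m/s.
Reaction distance = 20.1168 × 1.7 = 34.199 m.
Braking distance = v²/(2a) = 404.686 / 12.000 = 33.724 m.
Total stopping distance = 34.199 + 33.724 = 67.923 m, vs 36 m available — it cannot stop in time and overshoots by 67.923 − 36 = 31.923 m.

No — it overshoots by 31.9 m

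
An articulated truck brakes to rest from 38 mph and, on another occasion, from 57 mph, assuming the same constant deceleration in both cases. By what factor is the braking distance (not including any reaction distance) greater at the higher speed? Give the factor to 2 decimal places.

Factor ≈ 2.25

Braking distance d = v²/(2a), so with a fixed, d ∝ v².
Factor = (57/38)² = 1.5000² = 2.2500.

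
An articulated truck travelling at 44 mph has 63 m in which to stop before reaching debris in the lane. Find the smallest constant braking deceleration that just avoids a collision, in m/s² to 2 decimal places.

44 mph × 0.44704 = 19.6698 m/s.
v² = 2a·d ⇒ a = v²/(2d) = 19.6698² / (2 × 63.000) = 386.901 / 126.000 = 3.0706 m/s².

Required deceleration ≈ 3.07 m/s²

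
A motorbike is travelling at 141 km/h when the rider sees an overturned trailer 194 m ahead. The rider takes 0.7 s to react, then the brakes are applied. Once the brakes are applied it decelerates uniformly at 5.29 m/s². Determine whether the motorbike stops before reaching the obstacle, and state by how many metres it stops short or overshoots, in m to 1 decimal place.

141 km/h ÷ 3.6 = 39.1667 m/s.
Reaction distance = 39.1667 × 0.7 = 27.417 m.
Braking distance = v²/(2a) = 1534.030 / 10.580 = 144.993 m.
Total stopping distance = 27.417 + 144.993 = 172.410 m, vs 194 m available — it stops with 194 − 172.410 = 21.590 m to spare.

Yes — it stops 21.6 m short of the obstacle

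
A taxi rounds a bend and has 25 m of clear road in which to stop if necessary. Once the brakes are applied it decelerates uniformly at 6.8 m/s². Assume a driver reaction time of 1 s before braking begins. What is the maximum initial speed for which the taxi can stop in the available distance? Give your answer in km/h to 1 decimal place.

Maximum speed ≈ 46.3 km/h

Stopping distance: v·t_r + v²/(2a) = 25 with t_r = 1 s and a = 6.800 m/s².
So v² + 13.600 v − 340.00 = 0.
Positive root: v = −a·t_r + √((a·t_r)² + 2a·d) = −6.800 + √(46.240 + 340.00) = 12.8530 m/s.
12.8530 m/s × 3.6 = 46.271 km/h.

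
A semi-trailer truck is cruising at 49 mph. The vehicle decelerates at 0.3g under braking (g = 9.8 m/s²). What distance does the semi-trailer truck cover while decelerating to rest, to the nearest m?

Braking distance ≈ 82 m

49 mph × 0.44704 = 21.9050 m/s.
a = 0.3 × 9.8 = 2.940 m/s².
Braking distance = v²/(2a) = 21.9050² / (2 × 2.940) = 479.829 / 5.880 = 81.604 m.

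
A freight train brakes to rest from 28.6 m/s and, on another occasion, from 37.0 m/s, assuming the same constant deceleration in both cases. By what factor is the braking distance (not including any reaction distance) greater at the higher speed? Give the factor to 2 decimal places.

Factor ≈ 1.67

Braking distance d = v²/(2a), so with a fixed, d ∝ v².
Factor = (37.0/28.6)² = 1.2937² = 1.6737.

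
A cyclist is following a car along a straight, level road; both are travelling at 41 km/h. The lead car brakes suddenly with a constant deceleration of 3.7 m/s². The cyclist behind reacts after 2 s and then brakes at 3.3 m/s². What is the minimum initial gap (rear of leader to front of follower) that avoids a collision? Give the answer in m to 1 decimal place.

41 km/h ÷ 3.6 = 11.3889 m/s.
Leader travels v²/(2a_L) = 129.707 / 7.400 = 17.528 m before stopping.
Follower covers v·t_r = 11.3889 × 2 = 22.778 m while reacting, then v²/(2a_F) = 129.707 / 6.600 = 19.653 m while braking, for a total of 22.778 + 19.653 = 42.431 m.
Since a_F ≤ a_L and the follower starts braking later, the follower is never slower than the leader, so the closest approach is when both have stopped.
Minimum gap = 42.431 − 17.528 = 24.903 m.

Minimum gap ≈ 24.9 m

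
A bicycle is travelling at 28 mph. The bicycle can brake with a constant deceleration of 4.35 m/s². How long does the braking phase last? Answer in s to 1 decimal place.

28 mph × 0.44704 = 12.5171 m/s.
Braking time = v/a = 12.5171 / 4.350 = 2.877 s.

Braking time ≈ 2.9 s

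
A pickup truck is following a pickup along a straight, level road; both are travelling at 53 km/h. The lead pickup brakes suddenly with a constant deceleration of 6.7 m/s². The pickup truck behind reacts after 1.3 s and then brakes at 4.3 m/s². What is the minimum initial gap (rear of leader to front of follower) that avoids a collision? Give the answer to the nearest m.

Minimum gap ≈ 28 m

53 km/h ÷ 3.6 = 14.7222 m/s.
Leader travels v²/(2a_L) = 216.743 / 13.400 = 16.175 m before stopping.
Follower covers v·t_r = 14.7222 × 1.3 = 19.139 m while reacting, then v²/(2a_F) = 216.743 / 8.600 = 25.203 m while braking, for a total of 19.139 + 25.203 = 44.342 m.
Since a_F ≤ a_L and the follower starts braking later, the follower is never slower than the leader, so the closest approach is when both have stopped.
Minimum gap = 44.342 − 16.175 = 28.167 m.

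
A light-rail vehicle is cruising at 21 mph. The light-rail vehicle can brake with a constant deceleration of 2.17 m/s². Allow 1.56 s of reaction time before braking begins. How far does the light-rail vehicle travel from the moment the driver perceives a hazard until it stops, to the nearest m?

21 mph × 0.44704 = 9.3878 m/s.
Reaction distance = v·t_r = 9.3878 × 1.56 = 14.645 m.
Braking distance = v²/(2a) = 9.3878² / (2 × 2.170) = 88.131 / 4.340 = 20.307 m.
Total = 14.645 + 20.307 = 34.952 m.

Total stopping distance ≈ 35 m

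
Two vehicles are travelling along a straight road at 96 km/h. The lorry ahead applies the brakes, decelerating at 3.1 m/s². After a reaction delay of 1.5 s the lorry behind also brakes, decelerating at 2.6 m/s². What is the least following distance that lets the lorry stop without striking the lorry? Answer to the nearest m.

Minimum gap ≈ 62 m

96 km/h ÷ 3.6 = 26.6667 m/s.
Leader travels v²/(2a_L) = 711.113 / 6.200 = 114.696 m before stopping.
Follower covers v·t_r = 26.6667 × 1.5 = 40.000 m while reacting, then v²/(2a_F) = 711.113 / 5.200 = 136.752 m while braking, for a total of 40.000 + 136.752 = 176.752 m.
Since a_F ≤ a_L and the follower starts braking later, the follower is never slower than the leader, so the closest approach is when both have stopped.
Minimum gap = 176.752 − 114.696 = 62.056 m.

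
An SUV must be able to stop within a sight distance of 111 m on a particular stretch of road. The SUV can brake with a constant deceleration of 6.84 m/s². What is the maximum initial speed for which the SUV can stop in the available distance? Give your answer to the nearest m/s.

Maximum speed ≈ 39 m/s

v²/(2a) = d ⇒ v = √(2 × 6.840 × 111) = √1518.48 = 38.9677 m/s.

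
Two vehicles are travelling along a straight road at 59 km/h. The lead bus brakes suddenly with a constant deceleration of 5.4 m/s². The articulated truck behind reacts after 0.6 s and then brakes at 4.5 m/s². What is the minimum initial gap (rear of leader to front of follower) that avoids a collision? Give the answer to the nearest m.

Minimum gap ≈ 15 m

59 km/h ÷ 3.6 = 16.3889 m/s.
Leader travels v²/(2a_L) = 268.596 / 10.800 = 24.870 m before stopping.
Follower covers v·t_r = 16.3889 × 0.6 = 9.833 m while reacting, then v²/(2a_F) = 268.596 / 9.000 = 29.844 m while braking, for a total of 9.833 + 29.844 = 39.677 m.
Since a_F ≤ a_L and the follower starts braking later, the follower is never slower than the leader, so the closest approach is when both have stopped.
Minimum gap = 39.677 − 24.870 = 14.807 m.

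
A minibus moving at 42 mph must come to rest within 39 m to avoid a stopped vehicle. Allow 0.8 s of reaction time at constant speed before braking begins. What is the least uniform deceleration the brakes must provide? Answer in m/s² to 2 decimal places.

42 mph × 0.44704 = 18.7757 m/s.
Distance covered during reaction = 18.7757 × 0.8 = 15.021 m.
Distance available for braking: 39 − 15.021 = 23.979 m.
v² = 2a·d ⇒ a = v²/(2d) = 18.7757² / (2 × 23.979) = 352.527 / 47.958 = 7.3507 m/s².

Required deceleration ≈ 7.35 m/s²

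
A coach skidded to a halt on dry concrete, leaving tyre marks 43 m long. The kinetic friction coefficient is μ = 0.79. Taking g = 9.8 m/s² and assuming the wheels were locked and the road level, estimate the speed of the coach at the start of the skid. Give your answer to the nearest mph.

Initial speed ≈ 58 mph

Deceleration a = μg = 0.79 × 9.8 = 7.742 m/s².
v = √(2a·d) = √(2 × 7.742 × 43) = √665.812 = 25.8033 m/s.
= 25.8033 ÷ 0.44704 = 57.720 mph.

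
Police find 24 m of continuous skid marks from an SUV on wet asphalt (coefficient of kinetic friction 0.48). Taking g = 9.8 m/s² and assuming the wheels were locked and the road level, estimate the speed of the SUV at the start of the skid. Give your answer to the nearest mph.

Initial speed ≈ 34 mph

Deceleration a = μg = 0.48 × 9.8 = 4.704 m/s².
v = √(2a·d) = √(2 × 4.704 × 24) = √225.792 = 15.0264 m/s.
= 15.0264 ÷ 0.44704 = 33.613 mph.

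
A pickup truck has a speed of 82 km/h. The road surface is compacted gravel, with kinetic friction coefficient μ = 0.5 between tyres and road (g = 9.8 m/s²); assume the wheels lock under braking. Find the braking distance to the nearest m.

82 km/h ÷ 3.6 = 22.7778 m/s.
a = μg = 0.5 × 9.8 = 4.900 m/s².
Braking distance = v²/(2a) = 22.7778² / (2 × 4.900) = 518.828 / 9.800 = 52.942 m.

Braking distance ≈ 53 m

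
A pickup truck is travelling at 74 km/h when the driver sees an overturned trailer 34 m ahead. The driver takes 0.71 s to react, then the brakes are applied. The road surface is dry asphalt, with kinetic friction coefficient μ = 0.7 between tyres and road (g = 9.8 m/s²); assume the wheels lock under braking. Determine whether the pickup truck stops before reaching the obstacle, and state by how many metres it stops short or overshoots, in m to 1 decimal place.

74 km/h ÷ 3.6 = 20.5556 m/s.
a = μg = 0.7 × 9.8 = 6.860 m/s².
Reaction distance = 20.5556 × 0.71 = 14.594 m.
Braking distance = v²/(2a) = 422.533 / 13.720 = 30.797 m.
Total stopping distance = 14.594 + 30.797 = 45.391 m, vs 34 m available — it cannot stop in time and overshoots by 45.391 − 34 = 11.391 m.

No — it overshoots by 11.4 m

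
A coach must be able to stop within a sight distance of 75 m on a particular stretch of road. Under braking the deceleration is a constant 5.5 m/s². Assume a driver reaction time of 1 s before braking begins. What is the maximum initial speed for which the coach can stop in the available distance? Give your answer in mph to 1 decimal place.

Stopping distance: v·t_r + v²/(2a) = 75 with t_r = 1 s and a = 5.500 m/s².
So v² + 11.000 v − 825.00 = 0.
Positive root: v = −a·t_r + √((a·t_r)² + 2a·d) = −5.500 + √(30.250 + 825.00) = 23.7447 m/s.
23.7447 m/s ÷ 0.44704 = 53.115 mph.

Maximum speed ≈ 53.1 mph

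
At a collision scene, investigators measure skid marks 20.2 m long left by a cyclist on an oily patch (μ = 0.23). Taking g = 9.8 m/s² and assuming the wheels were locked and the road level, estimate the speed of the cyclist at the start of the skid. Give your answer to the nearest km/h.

Initial speed ≈ 34 km/h

Deceleration a = μg = 0.23 × 9.8 = 2.254 m/s².
v = √(2a·d) = √(2 × 2.254 × 20.2) = √91.062 = 9.5426 m/s.
= 9.5426 × 3.6 = 34.353 km/h.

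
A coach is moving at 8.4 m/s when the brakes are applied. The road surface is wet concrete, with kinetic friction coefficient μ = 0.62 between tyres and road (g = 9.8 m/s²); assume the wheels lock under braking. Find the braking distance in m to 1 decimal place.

Braking distance ≈ 5.8 m

a = μg = 0.62 × 9.8 = 6.076 m/s².
Braking distance = v²/(2a) = 8.4000² / (2 × 6.076) = 70.560 / 12.152 = 5.806 m.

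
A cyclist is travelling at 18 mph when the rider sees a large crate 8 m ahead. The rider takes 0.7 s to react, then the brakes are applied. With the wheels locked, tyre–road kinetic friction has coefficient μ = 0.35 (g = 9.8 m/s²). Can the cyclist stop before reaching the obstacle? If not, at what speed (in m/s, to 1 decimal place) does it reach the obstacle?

No — it strikes the obstacle at 7.0 m/s

18 mph × 0.44704 = 8.0467 m/s.
a = μg = 0.35 × 9.8 = 3.430 m/s².
Reaction distance = 8.0467 × 0.7 = 5.633 m.
Braking distance needed to stop: v²/(2a) = 64.749 / 6.860 = 9.439 m, so total needed = 5.633 + 9.439 = 15.072 m > 8 m — it cannot stop.
Distance remaining when braking begins: 8 − 5.633 = 2.367 m.
v² = v₀² − 2a·d = 64.749 − 2 × 3.430 × 2.367 = 48.511 m²/s².
v = √48.511 = 6.965 m/s.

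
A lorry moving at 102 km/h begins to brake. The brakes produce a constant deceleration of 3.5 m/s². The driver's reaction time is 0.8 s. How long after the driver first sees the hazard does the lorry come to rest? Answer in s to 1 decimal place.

102 km/h ÷ 3.6 = 28.3333 m/s.
Braking time = v/a = 28.3333 / 3.500 = 8.095 s.
Total = 0.8 + 8.095 = 8.895 s.

Total time ≈ 8.9 s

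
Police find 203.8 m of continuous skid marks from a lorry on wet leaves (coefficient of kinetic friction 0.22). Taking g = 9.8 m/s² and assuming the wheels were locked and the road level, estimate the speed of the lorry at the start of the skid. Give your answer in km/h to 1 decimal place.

Deceleration a = μg = 0.22 × 9.8 = 2.156 m/s².
v = √(2a·d) = √(2 × 2.156 × 203.8) = √878.786 = 29.6443 m/s.
= 29.6443 × 3.6 = 106.719 km/h.

Initial speed ≈ 106.7 km/h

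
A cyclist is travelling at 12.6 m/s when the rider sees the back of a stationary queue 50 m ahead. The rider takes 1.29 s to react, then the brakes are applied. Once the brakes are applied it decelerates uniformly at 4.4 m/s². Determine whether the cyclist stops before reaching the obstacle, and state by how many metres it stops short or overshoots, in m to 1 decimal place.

Yes — it stops 15.7 m short of the obstacle

Reaction distance = 12.6000 × 1.29 = 16.254 m.
Braking distance = v²/(2a) = 158.760 / 8.800 = 18.041 m.
Total stopping distance = 16.254 + 18.041 = 34.295 m, vs 50 m available — it stops with 50 − 34.295 = 15.705 m to spare.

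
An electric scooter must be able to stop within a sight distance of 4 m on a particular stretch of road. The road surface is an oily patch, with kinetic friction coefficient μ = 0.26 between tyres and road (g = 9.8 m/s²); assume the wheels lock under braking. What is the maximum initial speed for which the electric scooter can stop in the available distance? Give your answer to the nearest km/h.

a = μg = 0.26 × 9.8 = 2.548 m/s².
v²/(2a) = d ⇒ v = √(2 × 2.548 × 4) = √20.38 = 4.5144 m/s.
4.5144 m/s × 3.6 = 16.252 km/h.

Maximum speed ≈ 16 km/h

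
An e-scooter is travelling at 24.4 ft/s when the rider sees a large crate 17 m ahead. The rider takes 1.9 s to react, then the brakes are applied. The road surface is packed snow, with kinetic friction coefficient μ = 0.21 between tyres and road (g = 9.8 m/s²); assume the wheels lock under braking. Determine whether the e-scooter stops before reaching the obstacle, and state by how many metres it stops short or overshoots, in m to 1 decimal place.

24.4 ft/s × 0.3048 = 7.4371 m/s.
a = μg = 0.21 × 9.8 = 2.058 m/s².
Reaction distance = 7.4371 × 1.9 = 14.130 m.
Braking distance = v²/(2a) = 55.310 / 4.116 = 13.438 m.
Total stopping distance = 14.130 + 13.438 = 27.568 m, vs 17 m available — it cannot stop in time and overshoots by 27.568 − 17 = 10.568 m.

No — it overshoots by 10.6 m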